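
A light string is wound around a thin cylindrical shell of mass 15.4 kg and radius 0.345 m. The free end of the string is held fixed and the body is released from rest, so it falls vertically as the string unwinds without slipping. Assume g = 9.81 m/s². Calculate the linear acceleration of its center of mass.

Translation: Mg − T = Ma. Rotation about the center: TR = Iα with I = MR².
With a = αR: T = (I/R²)a = M a, so Mg = (1 + 1.000)Ma.
a = g/(1 + 1.000) = 9.81/2.000 = 4.905 m/s².

a ≈ 4.91 m/s²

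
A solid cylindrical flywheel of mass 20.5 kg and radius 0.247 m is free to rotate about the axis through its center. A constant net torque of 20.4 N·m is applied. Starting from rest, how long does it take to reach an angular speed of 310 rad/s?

t ≈ 9.50 s

I = ½MR² = (1/2)(20.5)(0.247)² = 0.6253 kg·m².
α = τ/I = 20.4/0.6253 = 32.62 rad/s².
ω = αt ⇒ t = ω/α = 310/32.62 = 9.503 s.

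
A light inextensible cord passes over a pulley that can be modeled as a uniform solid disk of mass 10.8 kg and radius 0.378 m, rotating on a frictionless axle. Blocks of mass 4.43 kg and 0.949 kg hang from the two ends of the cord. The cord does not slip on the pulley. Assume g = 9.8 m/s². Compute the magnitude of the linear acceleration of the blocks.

I = ½MR² = (1/2)(10.8)(0.378)² = 0.7716 kg·m².
Heavier block: m₁g − T₁ = m₁a. Lighter block: T₂ − m₂g = m₂a.
Pulley: (T₁ − T₂)R = Iα = I(a/R), so T₁ − T₂ = (I/R²)a = (1/2)M_p a = 5.400·a.
Adding the three: (m₁ − m₂)g = (m₁ + m₂ + 5.400)a, so a = (4.43 − 0.949)(9.8)/(4.43 + 0.949 + 5.400) = 3.165 m/s².

a ≈ 3.16 m/s²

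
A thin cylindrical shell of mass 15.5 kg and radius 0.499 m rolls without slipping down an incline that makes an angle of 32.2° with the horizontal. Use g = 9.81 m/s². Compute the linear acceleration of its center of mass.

Translation along the incline: Mg sinθ − f = Ma.
Rotation about the center: fR = Iα with I = MR². No-slip gives a = αR, so f = (I/R²)a = M a.
Substituting: Mg sinθ = (1 + 1.000)Ma, so a = g sinθ/(1 + 1.000) = (9.81) sin 32.2° / 2.000 = 2.614 m/s².

a ≈ 2.61 m/s²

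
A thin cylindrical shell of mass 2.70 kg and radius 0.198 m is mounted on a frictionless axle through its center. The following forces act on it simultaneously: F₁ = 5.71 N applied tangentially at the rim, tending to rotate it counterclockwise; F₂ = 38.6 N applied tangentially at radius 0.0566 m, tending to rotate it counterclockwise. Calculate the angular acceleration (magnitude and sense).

I = MR² = (2.70)(0.198)² = 0.1059 kg·m².
Taking counterclockwise as positive: τ₁ = +(5.71)(0.198) = +1.131 N·m; τ₂ = +(38.6)(0.0566) = +2.185 N·m.
Net torque τ = 3.315 N·m.
α = τ/I = 3.315/0.1059 = 31.32 rad/s².

α ≈ 31.3 rad/s², counterclockwise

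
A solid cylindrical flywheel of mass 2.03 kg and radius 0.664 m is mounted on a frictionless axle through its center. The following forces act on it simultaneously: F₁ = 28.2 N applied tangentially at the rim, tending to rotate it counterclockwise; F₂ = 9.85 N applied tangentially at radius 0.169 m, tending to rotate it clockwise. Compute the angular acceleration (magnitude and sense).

I = ½MR² = (1/2)(2.03)(0.664)² = 0.4475 kg·m².
Taking counterclockwise as positive: τ₁ = +(28.2)(0.664) = +18.72 N·m; τ₂ = −(9.85)(0.169) = −1.665 N·m.
Net torque τ = 17.06 N·m.
α = τ/I = 17.06/0.4475 = 38.12 rad/s².

α ≈ 38.1 rad/s², counterclockwise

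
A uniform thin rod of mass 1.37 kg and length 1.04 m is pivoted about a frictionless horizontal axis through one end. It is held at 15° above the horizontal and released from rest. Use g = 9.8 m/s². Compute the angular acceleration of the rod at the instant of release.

About the pivot, I = (1/3)ML² = (1/3)(1.37)(1.04)² = 0.4939 kg·m².
The weight acts at the center, a distance L/2 = 0.5200 m from the pivot; τ = Mg(L/2) cos 15° = 6.744 N·m.
α = τ/I = 6.744/0.4939 = 13.65 rad/s².

α ≈ 13.7 rad/s²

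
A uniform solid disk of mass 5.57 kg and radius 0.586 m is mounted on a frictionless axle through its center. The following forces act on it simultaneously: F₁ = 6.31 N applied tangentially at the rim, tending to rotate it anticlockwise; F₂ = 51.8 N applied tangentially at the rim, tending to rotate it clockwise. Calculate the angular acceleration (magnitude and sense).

α ≈ 27.9 rad/s², clockwise

I = ½MR² = (1/2)(5.57)(0.586)² = 0.9564 kg·m².
Taking anticlockwise as positive: τ₁ = +(6.31)(0.586) = +3.698 N·m; τ₂ = −(51.8)(0.586) = −30.35 N·m.
Net torque τ = -26.66 N·m.
α = τ/I = -26.66/0.9564 = -27.87 rad/s².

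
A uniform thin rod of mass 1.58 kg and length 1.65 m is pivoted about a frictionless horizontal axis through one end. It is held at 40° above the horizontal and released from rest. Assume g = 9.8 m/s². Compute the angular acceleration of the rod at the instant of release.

α ≈ 6.82 rad/s²

About the pivot, I = (1/3)ML² = (1/3)(1.58)(1.65)² = 1.434 kg·m².
The weight acts at the center, a distance L/2 = 0.8250 m from the pivot; τ = Mg(L/2) cos 40° = 9.786 N·m.
α = τ/I = 9.786/1.434 = 6.825 rad/s².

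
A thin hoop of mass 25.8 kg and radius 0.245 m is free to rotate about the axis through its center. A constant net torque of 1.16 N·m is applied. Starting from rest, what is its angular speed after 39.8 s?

ω ≈ 29.8 rad/s

I = MR² = (25.8)(0.245)² = 1.549 kg·m².
α = τ/I = 1.16/1.549 = 0.7490 rad/s².
ω = ω₀ + αt = 0 + (0.7490)(39.8) = 29.81 rad/s.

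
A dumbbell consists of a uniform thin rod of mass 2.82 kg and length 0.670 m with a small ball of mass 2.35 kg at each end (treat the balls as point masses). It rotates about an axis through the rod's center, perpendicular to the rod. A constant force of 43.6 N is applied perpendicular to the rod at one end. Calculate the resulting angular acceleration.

I_rod = (1/12)ML² = (1/12)(2.82)(0.670)² = 0.1055 kg·m².
I_balls = 2·m·(L/2)² = 2(2.35)(0.3350)² = 0.5275 kg·m².
Total I = 0.6329 kg·m².
τ = F·(L/2) = (43.6)(0.335) = 14.61 N·m.
α = τ/I = 14.61/0.6329 = 23.08 rad/s².

α ≈ 23.1 rad/s²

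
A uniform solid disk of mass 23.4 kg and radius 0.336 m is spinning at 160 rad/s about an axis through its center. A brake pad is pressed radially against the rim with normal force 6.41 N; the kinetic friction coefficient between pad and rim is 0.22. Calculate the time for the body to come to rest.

t ≈ 446 s

I = ½MR² = (1/2)(23.4)(0.336)² = 1.321 kg·m².
Friction force f = μN = (0.22)(6.41) = 1.410 N at the rim; torque magnitude τ = fR = 0.4738 N·m, opposing ω.
|α| = τ/I = 0.4738/1.321 = 0.3587 rad/s² (deceleration).
0 = ω₀ − |α|t ⇒ t = ω₀/|α| = 160/0.3587 = 446.0 s.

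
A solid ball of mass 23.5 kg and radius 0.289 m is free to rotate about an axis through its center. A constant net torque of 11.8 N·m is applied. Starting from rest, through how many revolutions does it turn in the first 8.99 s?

≈ 96.7 revolutions

I = (2/5)MR² = (2/5)(23.5)(0.289)² = 0.7851 kg·m².
α = τ/I = 11.8/0.7851 = 15.03 rad/s².
θ = ½αt² = ½(15.03)(8.99)² = 607.4 rad.
Revolutions = θ/(2π) = 96.66.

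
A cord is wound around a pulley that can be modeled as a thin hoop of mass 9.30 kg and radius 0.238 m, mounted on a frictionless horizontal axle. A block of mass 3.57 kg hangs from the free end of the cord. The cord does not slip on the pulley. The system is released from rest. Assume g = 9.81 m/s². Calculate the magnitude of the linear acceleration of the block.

I = MR² = (9.30)(0.238)² = 0.5268 kg·m².
Block: mg − T = ma. Pulley: TR = Iα. No-slip: a = αR, so T = (I/R²)a = 9.300·a.
Then mg = (m + 9.300)a, so a = (3.57)(9.81)/(3.57 + 9.300) = 2.721 m/s².

a ≈ 2.72 m/s²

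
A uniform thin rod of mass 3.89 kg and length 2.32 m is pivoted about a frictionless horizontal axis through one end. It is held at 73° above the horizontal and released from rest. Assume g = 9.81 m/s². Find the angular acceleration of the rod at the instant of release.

About the pivot, I = (1/3)ML² = (1/3)(3.89)(2.32)² = 6.979 kg·m².
The weight acts at the center, a distance L/2 = 1.160 m from the pivot; τ = Mg(L/2) cos 73° = 12.94 N·m.
α = τ/I = 12.94/6.979 = 1.854 rad/s².

α ≈ 1.85 rad/s²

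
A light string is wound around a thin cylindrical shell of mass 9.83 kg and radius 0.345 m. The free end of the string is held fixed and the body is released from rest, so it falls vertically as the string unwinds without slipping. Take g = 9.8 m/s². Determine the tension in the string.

Translation: Mg − T = Ma. Rotation about the center: TR = Iα with I = MR².
With a = αR: T = (I/R²)a = M a, so Mg = (1 + 1.000)Ma.
a = g/(1 + 1.000) = 9.8/2.000 = 4.900 m/s².
T = 1.000·M·a = (1.000)(9.83)(4.900) = 48.17 N.

T ≈ 48.2 N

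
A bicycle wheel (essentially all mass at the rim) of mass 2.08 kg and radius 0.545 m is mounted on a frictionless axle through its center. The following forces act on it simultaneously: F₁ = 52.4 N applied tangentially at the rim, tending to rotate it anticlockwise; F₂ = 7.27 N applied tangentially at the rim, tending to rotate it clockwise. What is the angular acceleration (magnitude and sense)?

I = MR² = (2.08)(0.545)² = 0.6178 kg·m².
Taking anticlockwise as positive: τ₁ = +(52.4)(0.545) = +28.56 N·m; τ₂ = −(7.27)(0.545) = −3.962 N·m.
Net torque τ = 24.60 N·m.
α = τ/I = 24.60/0.6178 = 39.81 rad/s².

α ≈ 39.8 rad/s², anticlockwise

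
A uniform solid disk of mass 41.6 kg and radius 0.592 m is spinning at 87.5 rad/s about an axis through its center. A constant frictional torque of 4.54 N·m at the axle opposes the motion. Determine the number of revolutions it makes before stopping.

≈ 978 revolutions

I = ½MR² = (1/2)(41.6)(0.592)² = 7.290 kg·m².
The net torque has magnitude 4.54 N·m, opposing ω.
|α| = τ/I = 4.540/7.290 = 0.6228 rad/s² (deceleration).
ω² = ω₀² − 2|α|θ with ω = 0 ⇒ θ = ω₀²/(2|α|) = 6147 rad = 978.3 rev.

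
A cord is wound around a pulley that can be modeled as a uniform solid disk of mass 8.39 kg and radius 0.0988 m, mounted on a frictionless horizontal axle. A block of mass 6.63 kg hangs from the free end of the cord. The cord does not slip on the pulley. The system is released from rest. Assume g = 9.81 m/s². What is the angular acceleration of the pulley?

I = ½MR² = (1/2)(8.39)(0.0988)² = 0.04095 kg·m².
Block: mg − T = ma. Pulley: TR = Iα. No-slip: a = αR, so T = (I/R²)a = 4.195·a.
Then mg = (m + 4.195)a, so a = (6.63)(9.81)/(6.63 + 4.195) = 6.008 m/s².
α = a/R = 6.008/0.0988 = 60.81 rad/s².

α ≈ 60.8 rad/s²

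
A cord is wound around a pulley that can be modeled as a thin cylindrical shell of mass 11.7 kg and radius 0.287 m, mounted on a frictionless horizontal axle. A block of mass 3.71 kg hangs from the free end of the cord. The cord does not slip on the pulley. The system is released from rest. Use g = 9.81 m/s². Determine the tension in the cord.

T ≈ 27.6 N

I = MR² = (11.7)(0.287)² = 0.9637 kg·m².
Block: mg − T = ma. Pulley: TR = Iα. No-slip: a = αR, so T = (I/R²)a = 11.70·a.
Then mg = (m + 11.70)a, so a = (3.71)(9.81)/(3.71 + 11.70) = 2.362 m/s².
T = 11.70·a = 27.63 N.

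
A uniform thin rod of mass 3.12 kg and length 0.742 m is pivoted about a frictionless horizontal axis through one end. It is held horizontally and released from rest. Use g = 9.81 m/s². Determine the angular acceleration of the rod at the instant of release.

About the pivot, I = (1/3)ML² = (1/3)(3.12)(0.742)² = 0.5726 kg·m².
The weight acts at the center, a distance L/2 = 0.3710 m from the pivot; τ = Mg(L/2) = 11.36 N·m.
α = τ/I = 11.36/0.5726 = 19.83 rad/s².

α ≈ 19.8 rad/s²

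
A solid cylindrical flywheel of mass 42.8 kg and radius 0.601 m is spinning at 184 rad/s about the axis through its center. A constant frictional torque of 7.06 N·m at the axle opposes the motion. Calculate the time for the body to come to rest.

t ≈ 201 s

I = ½MR² = (1/2)(42.8)(0.601)² = 7.730 kg·m².
The net torque has magnitude 7.06 N·m, opposing ω.
|α| = τ/I = 7.060/7.730 = 0.9134 rad/s² (deceleration).
0 = ω₀ − |α|t ⇒ t = ω₀/|α| = 184/0.9134 = 201.5 s.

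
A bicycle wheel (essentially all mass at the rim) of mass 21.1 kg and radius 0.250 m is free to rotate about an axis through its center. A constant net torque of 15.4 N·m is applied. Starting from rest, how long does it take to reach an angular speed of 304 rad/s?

I = MR² = (21.1)(0.250)² = 1.319 kg·m².
α = τ/I = 15.4/1.319 = 11.68 rad/s².
ω = αt ⇒ t = ω/α = 304/11.68 = 26.03 s.

t ≈ 26.0 s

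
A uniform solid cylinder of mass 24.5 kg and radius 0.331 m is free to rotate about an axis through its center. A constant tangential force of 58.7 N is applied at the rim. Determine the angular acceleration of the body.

α ≈ 14.5 rad/s²

I = ½MR² = (1/2)(24.5)(0.331)² = 1.342 kg·m².
τ = F R = (58.7)(0.331) = 19.43 N·m.
From τ = Iα: α = 19.43/1.342 = 14.48 rad/s².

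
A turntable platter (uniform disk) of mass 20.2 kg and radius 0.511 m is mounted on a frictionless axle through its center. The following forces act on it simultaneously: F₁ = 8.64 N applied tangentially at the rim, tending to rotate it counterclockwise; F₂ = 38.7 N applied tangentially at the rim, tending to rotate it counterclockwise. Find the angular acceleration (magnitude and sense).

I = ½MR² = (1/2)(20.2)(0.511)² = 2.637 kg·m².
Taking counterclockwise as positive: τ₁ = +(8.64)(0.511) = +4.415 N·m; τ₂ = +(38.7)(0.511) = +19.78 N·m.
Net torque τ = 24.19 N·m.
α = τ/I = 24.19/2.637 = 9.172 rad/s².

α ≈ 9.17 rad/s², counterclockwise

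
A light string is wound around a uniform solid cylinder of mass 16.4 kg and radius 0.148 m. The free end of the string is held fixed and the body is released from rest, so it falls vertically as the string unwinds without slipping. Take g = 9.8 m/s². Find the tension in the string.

Translation: Mg − T = Ma. Rotation about the center: TR = Iα with I = ½MR².
With a = αR: T = (I/R²)a = (1/2)M a, so Mg = (1 + 0.5000)Ma.
a = g/(1 + 0.5000) = 9.8/1.500 = 6.533 m/s².
T = 0.5000·M·a = (0.5000)(16.4)(6.533) = 53.57 N.

T ≈ 53.6 N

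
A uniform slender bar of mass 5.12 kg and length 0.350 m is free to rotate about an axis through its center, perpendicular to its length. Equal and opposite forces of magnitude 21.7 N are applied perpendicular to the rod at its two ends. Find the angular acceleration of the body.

I = (1/12)ML² = (1/12)(5.12)(0.350)² = 0.05227 kg·m².
The couple gives τ = F·(L/2) + F·(L/2) = F L = (21.7)(0.350) = 7.595 N·m.
Newton's second law for rotation, τ = Iα, gives α = τ/I = 7.595/0.05227 = 145.3 rad/s².

α ≈ 145 rad/s²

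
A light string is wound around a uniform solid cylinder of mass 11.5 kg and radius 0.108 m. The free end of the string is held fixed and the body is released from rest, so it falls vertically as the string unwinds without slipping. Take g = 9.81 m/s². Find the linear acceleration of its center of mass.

a ≈ 6.54 m/s²

Translation: Mg − T = Ma. Rotation about the center: TR = Iα with I = ½MR².
With a = αR: T = (I/R²)a = (1/2)M a, so Mg = (1 + 0.5000)Ma.
a = g/(1 + 0.5000) = 9.81/1.500 = 6.540 m/s².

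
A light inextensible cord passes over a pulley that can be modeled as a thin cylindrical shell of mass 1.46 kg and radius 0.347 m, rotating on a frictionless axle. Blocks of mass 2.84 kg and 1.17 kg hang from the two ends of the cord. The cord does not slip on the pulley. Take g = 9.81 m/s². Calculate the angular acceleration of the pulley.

α ≈ 8.63 rad/s²

I = MR² = (1.46)(0.347)² = 0.1758 kg·m².
Heavier block: m₁g − T₁ = m₁a. Lighter block: T₂ − m₂g = m₂a.
Pulley: (T₁ − T₂)R = Iα = I(a/R), so T₁ − T₂ = (I/R²)a = 1·M_p a = 1.460·a.
Adding the three: (m₁ − m₂)g = (m₁ + m₂ + 1.460)a, so a = (2.84 − 1.17)(9.81)/(2.84 + 1.17 + 1.460) = 2.995 m/s².
α = a/R = 2.995/0.347 = 8.631 rad/s².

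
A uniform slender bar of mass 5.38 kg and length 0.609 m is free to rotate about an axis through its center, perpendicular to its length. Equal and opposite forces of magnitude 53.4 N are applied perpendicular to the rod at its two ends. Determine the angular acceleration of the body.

I = (1/12)ML² = (1/12)(5.38)(0.609)² = 0.1663 kg·m².
The couple gives τ = F·(L/2) + F·(L/2) = F L = (53.4)(0.609) = 32.52 N·m.
From τ = Iα: α = 32.52/0.1663 = 195.6 rad/s².

α ≈ 196 rad/s²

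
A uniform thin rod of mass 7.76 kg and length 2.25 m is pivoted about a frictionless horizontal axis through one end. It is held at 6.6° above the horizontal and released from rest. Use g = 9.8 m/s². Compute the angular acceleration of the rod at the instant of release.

About the pivot, I = (1/3)ML² = (1/3)(7.76)(2.25)² = 13.09 kg·m².
The weight acts at the center, a distance L/2 = 1.125 m from the pivot; τ = Mg(L/2) cos 6.6° = 84.99 N·m.
α = τ/I = 84.99/13.09 = 6.490 rad/s².

α ≈ 6.49 rad/s²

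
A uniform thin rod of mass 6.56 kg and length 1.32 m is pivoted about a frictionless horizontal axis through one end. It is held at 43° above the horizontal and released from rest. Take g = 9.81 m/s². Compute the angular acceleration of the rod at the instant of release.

About the pivot, I = (1/3)ML² = (1/3)(6.56)(1.32)² = 3.810 kg·m².
The weight acts at the center, a distance L/2 = 0.6600 m from the pivot; τ = Mg(L/2) cos 43° = 31.06 N·m.
α = τ/I = 31.06/3.810 = 8.153 rad/s².

α ≈ 8.15 rad/s²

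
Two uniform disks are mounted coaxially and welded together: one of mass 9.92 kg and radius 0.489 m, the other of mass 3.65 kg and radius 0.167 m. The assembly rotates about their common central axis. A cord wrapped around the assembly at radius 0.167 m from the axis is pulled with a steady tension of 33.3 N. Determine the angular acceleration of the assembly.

I = ½M₁R₁² + ½M₂R₂² = ½(9.92)(0.489)² + ½(3.65)(0.167)² = 1.237 kg·m².
τ = F r = (33.3)(0.167) = 5.561 N·m.
α = τ/I = 5.561/1.237 = 4.496 rad/s².

α ≈ 4.50 rad/s²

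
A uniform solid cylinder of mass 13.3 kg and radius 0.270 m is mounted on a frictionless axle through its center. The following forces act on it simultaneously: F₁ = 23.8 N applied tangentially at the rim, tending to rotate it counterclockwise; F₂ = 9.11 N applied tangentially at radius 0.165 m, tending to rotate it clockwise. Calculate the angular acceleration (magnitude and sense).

α ≈ 10.2 rad/s², counterclockwise

I = ½MR² = (1/2)(13.3)(0.270)² = 0.4848 kg·m².
Taking counterclockwise as positive: τ₁ = +(23.8)(0.270) = +6.426 N·m; τ₂ = −(9.11)(0.165) = −1.503 N·m.
Net torque τ = 4.923 N·m.
α = τ/I = 4.923/0.4848 = 10.15 rad/s².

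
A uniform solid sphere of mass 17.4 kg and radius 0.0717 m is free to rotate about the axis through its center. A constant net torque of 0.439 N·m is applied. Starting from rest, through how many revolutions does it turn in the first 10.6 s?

≈ 110 revolutions

I = (2/5)MR² = (2/5)(17.4)(0.0717)² = 0.03578 kg·m².
α = τ/I = 0.439/0.03578 = 12.27 rad/s².
θ = ½αt² = ½(12.27)(10.6)² = 689.3 rad.
Revolutions = θ/(2π) = 109.7.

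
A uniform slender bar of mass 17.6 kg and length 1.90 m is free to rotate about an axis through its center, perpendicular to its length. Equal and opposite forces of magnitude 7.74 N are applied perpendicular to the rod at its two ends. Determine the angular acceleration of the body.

I = (1/12)ML² = (1/12)(17.6)(1.90)² = 5.295 kg·m².
The couple gives τ = F·(L/2) + F·(L/2) = F L = (7.74)(1.90) = 14.71 N·m.
Newton's second law for rotation, τ = Iα, gives α = τ/I = 14.71/5.295 = 2.778 rad/s².

α ≈ 2.78 rad/s²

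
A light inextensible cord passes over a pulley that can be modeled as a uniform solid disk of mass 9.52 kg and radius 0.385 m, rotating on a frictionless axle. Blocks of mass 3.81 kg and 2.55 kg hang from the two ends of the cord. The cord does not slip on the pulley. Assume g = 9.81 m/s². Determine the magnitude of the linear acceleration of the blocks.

a ≈ 1.11 m/s²

I = ½MR² = (1/2)(9.52)(0.385)² = 0.7056 kg·m².
Heavier block: m₁g − T₁ = m₁a. Lighter block: T₂ − m₂g = m₂a.
Pulley: (T₁ − T₂)R = Iα = I(a/R), so T₁ − T₂ = (I/R²)a = (1/2)M_p a = 4.760·a.
Adding the three: (m₁ − m₂)g = (m₁ + m₂ + 4.760)a, so a = (3.81 − 2.55)(9.81)/(3.81 + 2.55 + 4.760) = 1.112 m/s².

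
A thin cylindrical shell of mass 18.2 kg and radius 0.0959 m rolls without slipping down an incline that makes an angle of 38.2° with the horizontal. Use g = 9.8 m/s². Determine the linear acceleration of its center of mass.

a ≈ 3.03 m/s²

Translation along the incline: Mg sinθ − f = Ma.
Rotation about the center: fR = Iα with I = MR². No-slip gives a = αR, so f = (I/R²)a = M a.
Substituting: Mg sinθ = (1 + 1.000)Ma, so a = g sinθ/(1 + 1.000) = (9.8) sin 38.2° / 2.000 = 3.030 m/s².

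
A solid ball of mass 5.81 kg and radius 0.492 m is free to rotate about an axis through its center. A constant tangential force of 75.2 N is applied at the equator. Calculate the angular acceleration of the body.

α ≈ 65.8 rad/s²

I = (2/5)MR² = (2/5)(5.81)(0.492)² = 0.5626 kg·m².
τ = F R = (75.2)(0.492) = 37.00 N·m.
From τ = Iα: α = 37.00/0.5626 = 65.77 rad/s².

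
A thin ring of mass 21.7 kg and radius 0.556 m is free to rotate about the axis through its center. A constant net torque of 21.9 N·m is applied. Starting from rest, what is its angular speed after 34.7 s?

ω ≈ 113 rad/s

I = MR² = (21.7)(0.556)² = 6.708 kg·m².
α = τ/I = 21.9/6.708 = 3.265 rad/s².
ω = ω₀ + αt = 0 + (3.265)(34.7) = 113.3 rad/s.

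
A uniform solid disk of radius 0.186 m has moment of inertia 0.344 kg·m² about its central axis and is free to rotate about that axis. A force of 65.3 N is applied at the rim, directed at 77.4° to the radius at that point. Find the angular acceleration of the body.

α ≈ 34.5 rad/s²

Only the tangential component produces torque: τ = F R sinθ = (65.3)(0.186) sin 77.4° = 11.85 N·m.
Newton's second law for rotation, τ = Iα, gives α = τ/I = 11.85/0.3440 = 34.46 rad/s².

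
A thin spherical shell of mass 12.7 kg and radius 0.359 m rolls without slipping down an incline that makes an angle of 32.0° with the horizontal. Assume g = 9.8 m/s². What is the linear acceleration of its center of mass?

Translation along the incline: Mg sinθ − f = Ma.
Rotation about the center: fR = Iα with I = (2/3)MR². No-slip gives a = αR, so f = (I/R²)a = (2/3)M a.
Substituting: Mg sinθ = (1 + 0.6667)Ma, so a = g sinθ/(1 + 0.6667) = (9.8) sin 32.0° / 1.667 = 3.116 m/s².

a ≈ 3.12 m/s²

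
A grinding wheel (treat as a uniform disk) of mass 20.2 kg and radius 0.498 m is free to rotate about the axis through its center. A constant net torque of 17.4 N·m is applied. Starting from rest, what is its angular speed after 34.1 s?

ω ≈ 237 rad/s

I = ½MR² = (1/2)(20.2)(0.498)² = 2.505 kg·m².
α = τ/I = 17.4/2.505 = 6.947 rad/s².
ω = ω₀ + αt = 0 + (6.947)(34.1) = 236.9 rad/s.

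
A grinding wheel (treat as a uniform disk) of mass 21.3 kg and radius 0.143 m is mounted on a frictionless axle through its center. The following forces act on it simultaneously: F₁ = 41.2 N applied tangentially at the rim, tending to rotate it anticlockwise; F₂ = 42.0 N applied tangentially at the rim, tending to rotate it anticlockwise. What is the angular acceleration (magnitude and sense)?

I = ½MR² = (1/2)(21.3)(0.143)² = 0.2178 kg·m².
Taking anticlockwise as positive: τ₁ = +(41.2)(0.143) = +5.892 N·m; τ₂ = +(42.0)(0.143) = +6.006 N·m.
Net torque τ = 11.90 N·m.
α = τ/I = 11.90/0.2178 = 54.63 rad/s².

α ≈ 54.6 rad/s², anticlockwise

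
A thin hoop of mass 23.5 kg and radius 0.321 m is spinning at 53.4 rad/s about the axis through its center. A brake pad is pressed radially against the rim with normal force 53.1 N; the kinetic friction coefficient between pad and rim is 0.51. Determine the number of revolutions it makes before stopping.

≈ 63.2 revolutions

I = MR² = (23.5)(0.321)² = 2.421 kg·m².
Friction force f = μN = (0.51)(53.1) = 27.08 N at the rim; torque magnitude τ = fR = 8.693 N·m, opposing ω.
|α| = τ/I = 8.693/2.421 = 3.590 rad/s² (deceleration).
ω² = ω₀² − 2|α|θ with ω = 0 ⇒ θ = ω₀²/(2|α|) = 397.2 rad = 63.21 rev.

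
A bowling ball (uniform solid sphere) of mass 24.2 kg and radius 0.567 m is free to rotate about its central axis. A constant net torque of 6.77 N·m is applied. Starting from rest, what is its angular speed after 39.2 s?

ω ≈ 85.3 rad/s

I = (2/5)MR² = (2/5)(24.2)(0.567)² = 3.112 kg·m².
α = τ/I = 6.77/3.112 = 2.175 rad/s².
ω = ω₀ + αt = 0 + (2.175)(39.2) = 85.28 rad/s.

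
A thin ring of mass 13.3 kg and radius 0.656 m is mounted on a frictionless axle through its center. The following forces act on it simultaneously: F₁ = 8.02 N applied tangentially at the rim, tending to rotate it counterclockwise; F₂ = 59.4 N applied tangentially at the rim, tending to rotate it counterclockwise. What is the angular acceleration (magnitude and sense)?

I = MR² = (13.3)(0.656)² = 5.723 kg·m².
Taking counterclockwise as positive: τ₁ = +(8.02)(0.656) = +5.261 N·m; τ₂ = +(59.4)(0.656) = +38.97 N·m.
Net torque τ = 44.23 N·m.
α = τ/I = 44.23/5.723 = 7.727 rad/s².

α ≈ 7.73 rad/s², counterclockwise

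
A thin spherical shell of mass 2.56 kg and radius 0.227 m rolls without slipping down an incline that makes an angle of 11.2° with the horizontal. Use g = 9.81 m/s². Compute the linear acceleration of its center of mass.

Translation along the incline: Mg sinθ − f = Ma.
Rotation about the center: fR = Iα with I = (2/3)MR². No-slip gives a = αR, so f = (I/R²)a = (2/3)M a.
Substituting: Mg sinθ = (1 + 0.6667)Ma, so a = g sinθ/(1 + 0.6667) = (9.81) sin 11.2° / 1.667 = 1.143 m/s².

a ≈ 1.14 m/s²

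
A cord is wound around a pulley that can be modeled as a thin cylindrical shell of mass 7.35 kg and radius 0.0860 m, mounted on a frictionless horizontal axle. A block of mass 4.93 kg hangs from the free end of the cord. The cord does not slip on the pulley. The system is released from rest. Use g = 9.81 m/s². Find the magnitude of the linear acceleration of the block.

a ≈ 3.94 m/s²

I = MR² = (7.35)(0.0860)² = 0.05436 kg·m².
Block: mg − T = ma. Pulley: TR = Iα. No-slip: a = αR, so T = (I/R²)a = 7.350·a.
Then mg = (m + 7.350)a, so a = (4.93)(9.81)/(4.93 + 7.350) = 3.938 m/s².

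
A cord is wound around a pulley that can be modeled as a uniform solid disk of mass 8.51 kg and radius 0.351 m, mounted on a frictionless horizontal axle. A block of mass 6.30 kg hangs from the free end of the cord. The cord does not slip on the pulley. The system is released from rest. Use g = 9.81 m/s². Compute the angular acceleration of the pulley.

α ≈ 16.7 rad/s²

I = ½MR² = (1/2)(8.51)(0.351)² = 0.5242 kg·m².
Block: mg − T = ma. Pulley: TR = Iα. No-slip: a = αR, so T = (I/R²)a = 4.255·a.
Then mg = (m + 4.255)a, so a = (6.30)(9.81)/(6.30 + 4.255) = 5.855 m/s².
α = a/R = 5.855/0.351 = 16.68 rad/s².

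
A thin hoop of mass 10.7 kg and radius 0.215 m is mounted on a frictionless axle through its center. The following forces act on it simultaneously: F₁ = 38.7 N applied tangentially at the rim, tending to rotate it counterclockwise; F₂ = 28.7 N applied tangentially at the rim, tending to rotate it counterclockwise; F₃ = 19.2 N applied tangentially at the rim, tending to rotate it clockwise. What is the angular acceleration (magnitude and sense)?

I = MR² = (10.7)(0.215)² = 0.4946 kg·m².
Taking counterclockwise as positive: τ₁ = +(38.7)(0.215) = +8.321 N·m; τ₂ = +(28.7)(0.215) = +6.170 N·m; τ₃ = −(19.2)(0.215) = −4.128 N·m.
Net torque τ = 10.36 N·m.
α = τ/I = 10.36/0.4946 = 20.95 rad/s².

α ≈ 21.0 rad/s², counterclockwise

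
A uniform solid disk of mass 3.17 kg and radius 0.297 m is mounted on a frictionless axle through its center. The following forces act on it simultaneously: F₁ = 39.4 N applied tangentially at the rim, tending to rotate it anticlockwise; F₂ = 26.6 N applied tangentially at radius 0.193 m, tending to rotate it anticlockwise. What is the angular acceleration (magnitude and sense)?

α ≈ 120 rad/s², anticlockwise

I = ½MR² = (1/2)(3.17)(0.297)² = 0.1398 kg·m².
Taking anticlockwise as positive: τ₁ = +(39.4)(0.297) = +11.70 N·m; τ₂ = +(26.6)(0.193) = +5.134 N·m.
Net torque τ = 16.84 N·m.
α = τ/I = 16.84/0.1398 = 120.4 rad/s².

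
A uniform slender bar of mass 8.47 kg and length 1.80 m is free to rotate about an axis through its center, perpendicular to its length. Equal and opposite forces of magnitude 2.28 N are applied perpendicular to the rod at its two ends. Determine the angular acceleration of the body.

I = (1/12)ML² = (1/12)(8.47)(1.80)² = 2.287 kg·m².
The couple gives τ = F·(L/2) + F·(L/2) = F L = (2.28)(1.80) = 4.104 N·m.
From τ = Iα: α = 4.104/2.287 = 1.795 rad/s².

α ≈ 1.79 rad/s²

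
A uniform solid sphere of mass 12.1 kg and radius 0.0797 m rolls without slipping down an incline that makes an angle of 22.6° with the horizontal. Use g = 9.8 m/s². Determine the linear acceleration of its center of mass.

Translation along the incline: Mg sinθ − f = Ma.
Rotation about the center: fR = Iα with I = (2/5)MR². No-slip gives a = αR, so f = (I/R²)a = (2/5)M a.
Substituting: Mg sinθ = (1 + 0.4000)Ma, so a = g sinθ/(1 + 0.4000) = (9.8) sin 22.6° / 1.400 = 2.690 m/s².

a ≈ 2.69 m/s²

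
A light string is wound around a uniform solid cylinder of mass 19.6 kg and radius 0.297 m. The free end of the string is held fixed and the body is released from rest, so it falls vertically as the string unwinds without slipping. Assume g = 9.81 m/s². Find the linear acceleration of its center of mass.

Translation: Mg − T = Ma. Rotation about the center: TR = Iα with I = ½MR².
With a = αR: T = (I/R²)a = (1/2)M a, so Mg = (1 + 0.5000)Ma.
a = g/(1 + 0.5000) = 9.81/1.500 = 6.540 m/s².

a ≈ 6.54 m/s²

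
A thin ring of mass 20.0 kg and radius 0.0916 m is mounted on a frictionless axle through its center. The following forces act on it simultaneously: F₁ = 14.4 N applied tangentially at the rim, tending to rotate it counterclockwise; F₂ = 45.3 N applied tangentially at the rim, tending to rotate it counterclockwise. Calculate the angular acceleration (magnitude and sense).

α ≈ 32.6 rad/s², counterclockwise

I = MR² = (20.0)(0.0916)² = 0.1678 kg·m².
Taking counterclockwise as positive: τ₁ = +(14.4)(0.0916) = +1.319 N·m; τ₂ = +(45.3)(0.0916) = +4.149 N·m.
Net torque τ = 5.469 N·m.
α = τ/I = 5.469/0.1678 = 32.59 rad/s².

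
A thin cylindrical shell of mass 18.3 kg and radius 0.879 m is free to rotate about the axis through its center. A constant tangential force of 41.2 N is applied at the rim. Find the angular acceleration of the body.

α ≈ 2.56 rad/s²

I = MR² = (18.3)(0.879)² = 14.14 kg·m².
τ = F R = (41.2)(0.879) = 36.21 N·m.
From τ = Iα: α = 36.21/14.14 = 2.561 rad/s².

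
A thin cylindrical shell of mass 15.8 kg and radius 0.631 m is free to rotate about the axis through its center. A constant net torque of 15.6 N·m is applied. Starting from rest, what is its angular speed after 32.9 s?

I = MR² = (15.8)(0.631)² = 6.291 kg·m².
α = τ/I = 15.6/6.291 = 2.480 rad/s².
ω = ω₀ + αt = 0 + (2.480)(32.9) = 81.58 rad/s.

ω ≈ 81.6 rad/s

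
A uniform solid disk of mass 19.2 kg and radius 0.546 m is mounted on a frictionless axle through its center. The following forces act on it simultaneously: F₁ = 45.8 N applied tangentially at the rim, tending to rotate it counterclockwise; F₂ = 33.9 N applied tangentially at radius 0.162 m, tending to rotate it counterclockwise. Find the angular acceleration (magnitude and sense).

I = ½MR² = (1/2)(19.2)(0.546)² = 2.862 kg·m².
Taking counterclockwise as positive: τ₁ = +(45.8)(0.546) = +25.01 N·m; τ₂ = +(33.9)(0.162) = +5.492 N·m.
Net torque τ = 30.50 N·m.
α = τ/I = 30.50/2.862 = 10.66 rad/s².

α ≈ 10.7 rad/s², counterclockwise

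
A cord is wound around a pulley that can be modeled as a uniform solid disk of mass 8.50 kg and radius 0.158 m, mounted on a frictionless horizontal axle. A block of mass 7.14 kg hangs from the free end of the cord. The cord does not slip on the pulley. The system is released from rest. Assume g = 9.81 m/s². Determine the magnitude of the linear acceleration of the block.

I = ½MR² = (1/2)(8.50)(0.158)² = 0.1061 kg·m².
Block: mg − T = ma. Pulley: TR = Iα. No-slip: a = αR, so T = (I/R²)a = 4.250·a.
Then mg = (m + 4.250)a, so a = (7.14)(9.81)/(7.14 + 4.250) = 6.150 m/s².

a ≈ 6.15 m/s²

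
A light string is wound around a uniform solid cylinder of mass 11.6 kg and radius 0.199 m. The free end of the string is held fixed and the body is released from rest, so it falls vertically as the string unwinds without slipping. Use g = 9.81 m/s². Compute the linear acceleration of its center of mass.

Translation: Mg − T = Ma. Rotation about the center: TR = Iα with I = ½MR².
With a = αR: T = (I/R²)a = (1/2)M a, so Mg = (1 + 0.5000)Ma.
a = g/(1 + 0.5000) = 9.81/1.500 = 6.540 m/s².

a ≈ 6.54 m/s²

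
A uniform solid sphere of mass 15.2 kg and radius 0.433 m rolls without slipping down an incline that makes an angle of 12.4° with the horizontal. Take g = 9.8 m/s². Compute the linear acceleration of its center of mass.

Translation along the incline: Mg sinθ − f = Ma.
Rotation about the center: fR = Iα with I = (2/5)MR². No-slip gives a = αR, so f = (I/R²)a = (2/5)M a.
Substituting: Mg sinθ = (1 + 0.4000)Ma, so a = g sinθ/(1 + 0.4000) = (9.8) sin 12.4° / 1.400 = 1.503 m/s².

a ≈ 1.50 m/s²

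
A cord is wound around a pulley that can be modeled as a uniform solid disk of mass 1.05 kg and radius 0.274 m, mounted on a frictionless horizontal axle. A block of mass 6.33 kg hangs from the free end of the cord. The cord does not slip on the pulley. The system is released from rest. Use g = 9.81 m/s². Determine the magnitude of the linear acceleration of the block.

I = ½MR² = (1/2)(1.05)(0.274)² = 0.03941 kg·m².
Block: mg − T = ma. Pulley: TR = Iα. No-slip: a = αR, so T = (I/R²)a = 0.5250·a.
Then mg = (m + 0.5250)a, so a = (6.33)(9.81)/(6.33 + 0.5250) = 9.059 m/s².

a ≈ 9.06 m/s²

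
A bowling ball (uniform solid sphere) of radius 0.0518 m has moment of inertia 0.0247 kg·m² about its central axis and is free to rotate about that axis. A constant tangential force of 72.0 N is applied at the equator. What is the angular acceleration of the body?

τ = F R = (72.0)(0.0518) = 3.730 N·m.
Newton's second law for rotation, τ = Iα, gives α = τ/I = 3.730/0.02470 = 151.0 rad/s².

α ≈ 151 rad/s²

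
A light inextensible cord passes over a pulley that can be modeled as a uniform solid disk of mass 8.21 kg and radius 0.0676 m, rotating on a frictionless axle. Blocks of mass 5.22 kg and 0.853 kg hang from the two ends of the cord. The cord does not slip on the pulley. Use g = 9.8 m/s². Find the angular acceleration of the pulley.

α ≈ 62.2 rad/s²

I = ½MR² = (1/2)(8.21)(0.0676)² = 0.01876 kg·m².
Heavier block: m₁g − T₁ = m₁a. Lighter block: T₂ − m₂g = m₂a.
Pulley: (T₁ − T₂)R = Iα = I(a/R), so T₁ − T₂ = (I/R²)a = (1/2)M_p a = 4.105·a.
Adding the three: (m₁ − m₂)g = (m₁ + m₂ + 4.105)a, so a = (5.22 − 0.853)(9.8)/(5.22 + 0.853 + 4.105) = 4.205 m/s².
α = a/R = 4.205/0.0676 = 62.20 rad/s².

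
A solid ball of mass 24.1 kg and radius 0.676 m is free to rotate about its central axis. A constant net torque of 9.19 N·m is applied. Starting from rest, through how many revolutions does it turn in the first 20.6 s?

I = (2/5)MR² = (2/5)(24.1)(0.676)² = 4.405 kg·m².
α = τ/I = 9.19/4.405 = 2.086 rad/s².
θ = ½αt² = ½(2.086)(20.6)² = 442.6 rad.
Revolutions = θ/(2π) = 70.45.

≈ 70.4 revolutions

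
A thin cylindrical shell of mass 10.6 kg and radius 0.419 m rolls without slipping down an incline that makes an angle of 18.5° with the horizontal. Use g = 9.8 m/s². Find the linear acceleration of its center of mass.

Translation along the incline: Mg sinθ − f = Ma.
Rotation about the center: fR = Iα with I = MR². No-slip gives a = αR, so f = (I/R²)a = M a.
Substituting: Mg sinθ = (1 + 1.000)Ma, so a = g sinθ/(1 + 1.000) = (9.8) sin 18.5° / 2.000 = 1.555 m/s².

a ≈ 1.55 m/s²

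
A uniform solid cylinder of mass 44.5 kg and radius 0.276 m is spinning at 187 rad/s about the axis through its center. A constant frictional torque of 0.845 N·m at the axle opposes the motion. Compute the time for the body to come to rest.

I = ½MR² = (1/2)(44.5)(0.276)² = 1.695 kg·m².
The net torque has magnitude 0.845 N·m, opposing ω.
|α| = τ/I = 0.8450/1.695 = 0.4985 rad/s² (deceleration).
0 = ω₀ − |α|t ⇒ t = ω₀/|α| = 187/0.4985 = 375.1 s.

t ≈ 375 s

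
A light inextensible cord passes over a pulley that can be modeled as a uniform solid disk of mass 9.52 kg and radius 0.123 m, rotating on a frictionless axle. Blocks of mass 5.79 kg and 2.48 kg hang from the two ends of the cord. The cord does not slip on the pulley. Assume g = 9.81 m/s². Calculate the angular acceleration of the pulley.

I = ½MR² = (1/2)(9.52)(0.123)² = 0.07201 kg·m².
Heavier block: m₁g − T₁ = m₁a. Lighter block: T₂ − m₂g = m₂a.
Pulley: (T₁ − T₂)R = Iα = I(a/R), so T₁ − T₂ = (I/R²)a = (1/2)M_p a = 4.760·a.
Adding the three: (m₁ − m₂)g = (m₁ + m₂ + 4.760)a, so a = (5.79 − 2.48)(9.81)/(5.79 + 2.48 + 4.760) = 2.492 m/s².
α = a/R = 2.492/0.123 = 20.26 rad/s².

α ≈ 20.3 rad/s²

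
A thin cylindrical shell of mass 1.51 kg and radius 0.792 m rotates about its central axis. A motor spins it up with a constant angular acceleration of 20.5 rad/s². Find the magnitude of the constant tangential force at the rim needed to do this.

F ≈ 24.5 N

I = MR² = (1.51)(0.792)² = 0.9472 kg·m².
The required torque is τ = Iα = (0.9472)(20.50) = 19.42 N·m.
A tangential force at the rim gives τ = FR, so F = τ/R = 19.42/0.792 = 24.52 N.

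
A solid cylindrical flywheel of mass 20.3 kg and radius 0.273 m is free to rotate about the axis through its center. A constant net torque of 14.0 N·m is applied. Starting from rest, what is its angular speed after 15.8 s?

ω ≈ 292 rad/s

I = ½MR² = (1/2)(20.3)(0.273)² = 0.7565 kg·m².
α = τ/I = 14.0/0.7565 = 18.51 rad/s².
ω = ω₀ + αt = 0 + (18.51)(15.8) = 292.4 rad/s.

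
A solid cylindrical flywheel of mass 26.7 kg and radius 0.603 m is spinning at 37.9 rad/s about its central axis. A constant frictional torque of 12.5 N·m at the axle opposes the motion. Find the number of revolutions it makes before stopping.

≈ 44.4 revolutions

I = ½MR² = (1/2)(26.7)(0.603)² = 4.854 kg·m².
The net torque has magnitude 12.5 N·m, opposing ω.
|α| = τ/I = 12.50/4.854 = 2.575 rad/s² (deceleration).
ω² = ω₀² − 2|α|θ with ω = 0 ⇒ θ = ω₀²/(2|α|) = 278.9 rad = 44.39 rev.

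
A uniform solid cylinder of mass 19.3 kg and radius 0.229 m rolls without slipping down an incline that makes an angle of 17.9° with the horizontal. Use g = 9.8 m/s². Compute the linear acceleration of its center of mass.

Translation along the incline: Mg sinθ − f = Ma.
Rotation about the center: fR = Iα with I = ½MR². No-slip gives a = αR, so f = (I/R²)a = (1/2)M a.
Substituting: Mg sinθ = (1 + 0.5000)Ma, so a = g sinθ/(1 + 0.5000) = (9.8) sin 17.9° / 1.500 = 2.008 m/s².

a ≈ 2.01 m/s²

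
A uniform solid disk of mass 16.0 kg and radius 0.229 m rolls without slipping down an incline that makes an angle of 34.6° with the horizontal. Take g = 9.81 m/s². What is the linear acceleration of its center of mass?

Translation along the incline: Mg sinθ − f = Ma.
Rotation about the center: fR = Iα with I = ½MR². No-slip gives a = αR, so f = (I/R²)a = (1/2)M a.
Substituting: Mg sinθ = (1 + 0.5000)Ma, so a = g sinθ/(1 + 0.5000) = (9.81) sin 34.6° / 1.500 = 3.714 m/s².

a ≈ 3.71 m/s²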